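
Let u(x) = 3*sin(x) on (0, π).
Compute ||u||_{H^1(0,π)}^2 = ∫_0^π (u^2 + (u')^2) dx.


||u||_{H^1(0,π)}^2 = 9*π

u'(x) = 3*cos(x).
Expand u² and (u')² and integrate term by term on (0, π), using: for integers n ≥ 1, ∫_0^π sin²(nx) dx = ∫_0^π cos²(nx) dx = π/2; for n ≠ n', ∫_0^π sin(nx)sin(n'x) dx = ∫_0^π cos(nx)cos(n'x) dx = 0; and by product-to-sum, ∫_0^π sin(nx)cos(n'x) dx = ½∫_0^π [sin((n+n')x) + sin((n−n')x)] dx, which is 0 when n+n' is even and 2n/(n²−n'²) when n+n' is odd (it need not vanish on (0, π)).
  u² squared terms: (3)²·∫sin(x)² dx = 9·π/2 = 9*π/2.
  So ∫_0^π u² dx = 9*π/2.
  (u')² squared terms: (3)²·∫cos(x)² dx = 9·π/2 = 9*π/2.
  So ∫_0^π (u')² dx = 9*π/2.
||u||_{H^1}^2 = (9*π/2) + (9*π/2) = 9*π.


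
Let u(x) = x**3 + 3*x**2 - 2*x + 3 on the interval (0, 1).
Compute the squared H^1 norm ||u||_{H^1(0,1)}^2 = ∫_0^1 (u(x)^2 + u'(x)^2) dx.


||u||_{H^1}^2 = 4573/210

The H^1 norm (squared) on an interval (0, L) is
  ||u||_{H^1}^2 = ∫_0^L u(x)^2 dx + ∫_0^L u'(x)^2 dx.
Compute u'(x) = 3*x**2 + 6*x - 2.
Then u(x)^2 = x**6 + 6*x**5 + 5*x**4 - 6*x**3 + 22*x**2 - 12*x + 9 and u'(x)^2 = 9*x**4 + 36*x**3 + 24*x**2 - 24*x + 4.
Integrate each monomial from 0 to 1 using ∫_0^1 c·x^n dx = c·1^(n+1)/(n+1):
  ∫_0^1 u(x)^2 dx = ∫_0^1 (x^6 + 6*x^5 + 5*x^4 - 6*x^3 + 22*x^2 - 12*x + 9) dx. Term by term:
    ∫_0^1 x^6 dx = 1/7;  ∫_0^1 6*x^5 dx = 1;  ∫_0^1 5*x^4 dx = 1;
    ∫_0^1 -6*x^3 dx = -3/2;  ∫_0^1 22*x^2 dx = 22/3;  ∫_0^1 -12*x dx = -6;
    ∫_0^1 9 dx = 9.
  Sum: 1/7 + 1 + 1 − 3/2 + 22/3 − 6 + 9 = 461/42.
  ∫_0^1 u'(x)^2 dx = ∫_0^1 (9*x^4 + 36*x^3 + 24*x^2 - 24*x + 4) dx. Term by term:
    ∫_0^1 9*x^4 dx = 9/5;  ∫_0^1 36*x^3 dx = 9;  ∫_0^1 24*x^2 dx = 8;
    ∫_0^1 -24*x dx = -12;  ∫_0^1 4 dx = 4.
  Sum: 9/5 + 9 + 8 − 12 + 4 = 54/5.
Adding: ||u||_{H^1}^2 = 461/42 + 54/5 = 4573/210.


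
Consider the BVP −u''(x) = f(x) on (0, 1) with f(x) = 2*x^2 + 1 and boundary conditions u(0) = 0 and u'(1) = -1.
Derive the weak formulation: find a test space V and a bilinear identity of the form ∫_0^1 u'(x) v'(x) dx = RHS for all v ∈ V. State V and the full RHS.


V = {v ∈ H^1(0, 1) : v(0) = 0} (test functions vanish at x = 0 where u is specified); weak form: ∫_0^1 u'v' dx = ∫_0^1 (2*x^2 + 1) v dx − v(1) for all v ∈ V.

Multiply both sides by a test function v and integrate from 0 to 1:
  ∫_0^1 −u''(x) v(x) dx = ∫_0^1 f(x) v(x) dx.
Integrate the LHS by parts once:
  ∫_0^1 −u'' v dx = −[u'(x) v(x)]_0^1 + ∫_0^1 u'(x) v'(x) dx.
Thus ∫_0^1 u'(x) v'(x) dx = ∫_0^1 f(x) v(x) dx + [u'(x) v(x)]_0^1.
Choose V so that boundary terms are either known or forced to vanish.
Mixed BC: u(0) = 0 (Dirichlet) and u'(1) = -1 (Neumann). Define V = {v ∈ H^1(0, 1) : v(0) = 0}. Then [u' v]_0^1 = u'(1)·v(1) − u'(0)·0 = − v(1).
Weak formulation: find u (satisfying any essential BC) such that ∫_0^1 u'(x) v'(x) dx = ∫_0^1 f v dx − v(1) for all v ∈ V (Dirichlet at 0 absorbed into V; Neumann datum at x = 1 contributes the boundary term).
Substituting f(x) = 2*x^2 + 1, the right-hand side is ∫_0^1 (2*x^2 + 1) v dx − v(1).


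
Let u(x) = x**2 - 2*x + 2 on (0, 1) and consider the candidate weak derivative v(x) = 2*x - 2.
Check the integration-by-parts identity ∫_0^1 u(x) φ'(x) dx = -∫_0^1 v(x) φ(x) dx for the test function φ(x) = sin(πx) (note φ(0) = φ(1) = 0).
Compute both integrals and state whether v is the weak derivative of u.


LHS = 2/π, RHS = 2/π. Yes, v = u' weakly.

u(x) = x**2 - 2*x + 2, classical derivative u'(x) = 2*x - 2.
φ(x) = sin(πx), so φ'(x) = π*cos(π*x).
Note φ(0) = φ(1) = 0, so the boundary term u·φ vanishes.
LHS = ∫_0^1 u(x) φ'(x) dx = ∫_0^1 (π*x^2*cos(π*x) - 2*π*x*cos(π*x) + 2*π*cos(π*x)) dx. Term by term:
  ∫_0^1 2*π*cos(π*x) dx = 0;  ∫_0^1 π*x^2*cos(π*x) dx = -2/π;  ∫_0^1 -2*π*x*cos(π*x) dx = 4/π.
Sum: 0 − 2/π + 4/π = 2/π.
So LHS = 2/π.
∫_0^1 v(x) φ(x) dx = ∫_0^1 (2*x*sin(π*x) - 2*sin(π*x)) dx. Term by term:
  ∫_0^1 -2*sin(π*x) dx = -4/π;  ∫_0^1 2*x*sin(π*x) dx = 2/π.
Sum: -4/π + 2/π = -2/π.
So RHS = -∫_0^1 v(x) φ(x) dx = 2/π.
LHS = RHS, so the identity holds for this test φ.
Moreover u is smooth here and v(x) = u'(x) = 2*x - 2 pointwise, so the identity holds for every test function. Hence v is the weak derivative of u.


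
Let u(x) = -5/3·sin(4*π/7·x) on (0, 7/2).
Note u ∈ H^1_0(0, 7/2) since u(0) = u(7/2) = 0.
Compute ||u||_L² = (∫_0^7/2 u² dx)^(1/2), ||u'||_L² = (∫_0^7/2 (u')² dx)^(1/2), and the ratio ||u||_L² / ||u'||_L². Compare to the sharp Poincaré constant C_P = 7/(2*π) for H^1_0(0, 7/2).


||u||_L² / ||u'||_L² = 7/(4*π) < C_P = 7/(2*π).

u(x) = -5/3·sin(4*π/7·x), so u'(x) = -20*π*cos(4*π*x/7)/21.
Writing u(x) = A·sin(kπx/L) with A = -5/3 and k = 2, use ∫_0^L sin²(kπx/L) dx = L/2 and ∫_0^L cos²(kπx/L) dx = L/2.
u² = 25/9·sin²(4*π/7·x) and (u')² = 400*π^2/441·cos²(4*π/7·x), and each of sin², cos² integrates to L/2 = 7/4 over (0, 7/2).
∫_0^7/2 u² dx = 175/36, so ||u||_L² = 5*sqrt(7)/6.
∫_0^7/2 (u')² dx = 100*π^2/63, so ||u'||_L² = 10*sqrt(7)*π/21.
Ratio ||u||_L² / ||u'||_L² = 7/(4*π).
Sharp Poincaré constant on H^1_0(0, 7/2) is C_P = L/π = 7/(2*π), achieved by sin(2*π/7·x).
This is the k = 2 harmonic; the ratio L/(kπ) is strictly less than C_P = L/π, consistent with the sharp inequality ||u||_L² ≤ C_P ||u'||_L².


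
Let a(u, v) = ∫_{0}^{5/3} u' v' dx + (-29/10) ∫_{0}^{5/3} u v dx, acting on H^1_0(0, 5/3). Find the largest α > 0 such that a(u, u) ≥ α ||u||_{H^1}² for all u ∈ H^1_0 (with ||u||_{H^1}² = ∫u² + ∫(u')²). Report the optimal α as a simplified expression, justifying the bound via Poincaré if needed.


α = (-145 + 18*π^2)/(2*(25 + 9*π^2))

Coercivity of a(·,·) on H^1_0(0, 5/3) means a(u, u) ≥ α ||u||_{H^1}² for every u ∈ H^1_0.
The interval has length L = 5/3, and Poincaré/coercivity depend only on L. Here a(u, u) = ∫(u')² + (-29/10)·∫u².
Here c = -29/10 < 0 with |c| < (π/L)² = 9*π^2/25, so coercivity still holds. The condition a(u,u) ≥ α||u||_{H^1}² reads (1−α)∫(u')² ≥ (α−c)∫u². Any admissible α is ≤ 1 (rapidly oscillating u have ∫u²/∫(u')² → 0), and α = 1 would force 0 ≥ (1−c)∫u², impossible since c < 1; so 1−α > 0. By the sharp Poincaré inequality on H^1_0 of an interval of length L, ∫(u')² ≥ (π/L)²∫u² with equality for the first sine mode sin(π(x−x₀)/L) (x₀ the left endpoint), so the inequality holds for all u iff (1−α)(π/L)² ≥ α − c, i.e. α ≤ ((π/L)² + c)/((π/L)² + 1) = (1 + c(L/π)²)/(1 + (L/π)²). (Direct route, valid since c ≤ 0: Poincaré gives c∫u² ≥ c(L/π)²∫(u')², so a(u,u) ≥ (1 + c(L/π)²)∫(u')², while ||u||_{H^1}² ≤ (1 + (L/π)²)∫(u')²; dividing yields the same α.) With (π/L)² = 9*π^2/25 and c = -29/10, the largest admissible constant is α = ((π/L)² + c)/((π/L)² + 1).
Simplifying, α = (-145 + 18*π^2)/(2*(25 + 9*π^2)).


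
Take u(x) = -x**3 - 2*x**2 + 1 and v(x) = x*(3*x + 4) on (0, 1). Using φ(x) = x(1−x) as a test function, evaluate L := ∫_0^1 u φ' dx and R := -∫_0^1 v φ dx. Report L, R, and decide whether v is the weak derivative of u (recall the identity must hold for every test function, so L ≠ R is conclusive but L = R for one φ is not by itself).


LHS = 29/60, RHS = -29/60. No, v is not the weak derivative of u.

u(x) = -x**3 - 2*x**2 + 1, classical derivative u'(x) = -3*x**2 - 4*x.
φ(x) = x(1−x), so φ'(x) = 1 - 2*x.
Note φ(0) = φ(1) = 0, so the boundary term u·φ vanishes.
LHS = ∫_0^1 u(x) φ'(x) dx = ∫_0^1 (2*x^4 + 3*x^3 - 2*x^2 - 2*x + 1) dx. Term by term:
  ∫_0^1 2*x^4 dx = 2/5;  ∫_0^1 3*x^3 dx = 3/4;  ∫_0^1 -2*x^2 dx = -2/3;
  ∫_0^1 -2*x dx = -1;  ∫_0^1 1 dx = 1.
Sum: 2/5 + 3/4 − 2/3 − 1 + 1 = 29/60.
So LHS = 29/60.
∫_0^1 v(x) φ(x) dx = ∫_0^1 (-3*x^4 - x^3 + 4*x^2) dx. Term by term:
  ∫_0^1 -3*x^4 dx = -3/5;  ∫_0^1 -x^3 dx = -1/4;  ∫_0^1 4*x^2 dx = 4/3.
Sum: -3/5 − 1/4 + 4/3 = 29/60.
So RHS = -∫_0^1 v(x) φ(x) dx = -29/60.
LHS − RHS = 29/30 ≠ 0, so the identity fails.
(For a valid weak derivative the identity must hold for EVERY test function, in particular this one. The failure shows v is NOT the weak derivative of u.)
Correct weak derivative would be u'(x) = -3*x**2 - 4*x.


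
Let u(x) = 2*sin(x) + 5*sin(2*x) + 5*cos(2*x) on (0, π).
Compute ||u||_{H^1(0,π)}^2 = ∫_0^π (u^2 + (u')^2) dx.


||u||_{H^1(0,π)}^2 = -200/3 + 129*π

u'(x) = -10*sin(2*x) + 2*cos(x) + 10*cos(2*x).
Expand u² and (u')² and integrate term by term on (0, π), using: for integers n ≥ 1, ∫_0^π sin²(nx) dx = ∫_0^π cos²(nx) dx = π/2; for n ≠ n', ∫_0^π sin(nx)sin(n'x) dx = ∫_0^π cos(nx)cos(n'x) dx = 0; and by product-to-sum, ∫_0^π sin(nx)cos(n'x) dx = ½∫_0^π [sin((n+n')x) + sin((n−n')x)] dx, which is 0 when n+n' is even and 2n/(n²−n'²) when n+n' is odd (it need not vanish on (0, π)).
  u² squared terms: (2)²·∫sin(x)² dx = 4·π/2 = 2*π;  (5)²·∫cos(2x)² dx = 25·π/2 = 25*π/2;  (5)²·∫sin(2x)² dx = 25·π/2 = 25*π/2.
  u² cross terms: 2·(2)·(5)·∫sin(x)·cos(2x) dx = 20·(-2/3) = -40/3;  2·(2)·(5)·∫sin(x)·sin(2x) dx = 20·(0) = 0;  2·(5)·(5)·∫cos(2x)·sin(2x) dx = 50·(0) = 0.
  So ∫_0^π u² dx = 2*π + 25*π/2 + 25*π/2 − 40/3 + 0 + 0 = -40/3 + 27*π.
  (u')² squared terms: (-10)²·∫sin(2x)² dx = 100·π/2 = 50*π;  (2)²·∫cos(x)² dx = 4·π/2 = 2*π;  (10)²·∫cos(2x)² dx = 100·π/2 = 50*π.
  (u')² cross terms: 2·(-10)·(2)·∫sin(2x)·cos(x) dx = -40·(4/3) = -160/3;  2·(-10)·(10)·∫sin(2x)·cos(2x) dx = -200·(0) = 0;  2·(2)·(10)·∫cos(x)·cos(2x) dx = 40·(0) = 0.
  So ∫_0^π (u')² dx = 50*π + 2*π + 50*π − 160/3 + 0 + 0 = -160/3 + 102*π.
||u||_{H^1}^2 = (-40/3 + 27*π) + (-160/3 + 102*π) = -200/3 + 129*π.


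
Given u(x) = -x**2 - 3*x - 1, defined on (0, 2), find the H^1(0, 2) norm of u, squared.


||u||_{H^1}^2 = 632/5

The H^1 norm (squared) on an interval (0, L) is
  ||u||_{H^1}^2 = ∫_0^L u(x)^2 dx + ∫_0^L u'(x)^2 dx.
Compute u'(x) = -2*x - 3.
Then u(x)^2 = x**4 + 6*x**3 + 11*x**2 + 6*x + 1 and u'(x)^2 = 4*x**2 + 12*x + 9.
Integrate each monomial from 0 to 2 using ∫_0^2 c·x^n dx = c·2^(n+1)/(n+1):
  ∫_0^2 u(x)^2 dx = ∫_0^2 (x^4 + 6*x^3 + 11*x^2 + 6*x + 1) dx. Term by term:
    ∫_0^2 x^4 dx = 32/5;  ∫_0^2 6*x^3 dx = 24;  ∫_0^2 11*x^2 dx = 88/3;
    ∫_0^2 6*x dx = 12;  ∫_0^2 1 dx = 2.
  Sum: 32/5 + 24 + 88/3 + 12 + 2 = 1106/15.
  ∫_0^2 u'(x)^2 dx = ∫_0^2 (4*x^2 + 12*x + 9) dx. Term by term:
    ∫_0^2 4*x^2 dx = 32/3;  ∫_0^2 12*x dx = 24;  ∫_0^2 9 dx = 18.
  Sum: 32/3 + 24 + 18 = 158/3.
Adding: ||u||_{H^1}^2 = 1106/15 + 158/3 = 632/5.


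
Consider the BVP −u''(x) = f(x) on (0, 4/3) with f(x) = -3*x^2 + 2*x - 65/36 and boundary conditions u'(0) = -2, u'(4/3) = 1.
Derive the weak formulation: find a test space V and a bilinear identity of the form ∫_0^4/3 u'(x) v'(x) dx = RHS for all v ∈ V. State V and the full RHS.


V = H^1(0, 4/3) (v unrestricted at boundary; u is determined up to an additive constant); weak form: ∫_0^4/3 u'v' dx = ∫_0^4/3 (-3*x^2 + 2*x - 65/36) v dx + v(4/3) + 2·v(0) for all v ∈ V.

Multiply both sides by a test function v and integrate from 0 to 4/3:
  ∫_0^4/3 −u''(x) v(x) dx = ∫_0^4/3 f(x) v(x) dx.
Integrate the LHS by parts once:
  ∫_0^4/3 −u'' v dx = −[u'(x) v(x)]_0^4/3 + ∫_0^4/3 u'(x) v'(x) dx.
Thus ∫_0^4/3 u'(x) v'(x) dx = ∫_0^4/3 f(x) v(x) dx + [u'(x) v(x)]_0^4/3.
Choose V so that boundary terms are either known or forced to vanish.
u has inhomogeneous Neumann u'(0) = -2, u'(4/3) = 1. [u' v]_0^4/3 = (1)·v(4/3) − (-2)·v(0) = v(4/3) + 2·v(0). Take V = H^1(0, 4/3); boundary term becomes part of RHS.
Weak formulation: find u (satisfying any essential BC) such that ∫_0^4/3 u'(x) v'(x) dx = ∫_0^4/3 f v dx + v(4/3) + 2·v(0) for all v ∈ V (Neumann data are natural BCs: they enter the RHS as boundary terms).
Substituting f(x) = -3*x^2 + 2*x - 65/36, the right-hand side is ∫_0^4/3 (-3*x^2 + 2*x - 65/36) v dx + v(4/3) + 2·v(0).
Compatibility check (pure Neumann): taking v ≡ 1 ∈ V gives 0 = ∫_0^4/3 f dx + (1) − (-2), i.e. ∫_0^4/3 f dx must equal u'(0) − u'(4/3) = -3. Indeed ∫_0^4/3 (-3*x^2 + 2*x - 65/36) dx = -3, so the data are compatible. The solution is then unique only up to an additive constant (fix it e.g. by requiring ∫_0^4/3 u dx = 0).


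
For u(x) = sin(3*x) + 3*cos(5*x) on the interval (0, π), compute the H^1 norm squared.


||u||_{H^1(0,π)}^2 = 122*π

u'(x) = -15*sin(5*x) + 3*cos(3*x).
Expand u² and (u')² and integrate term by term on (0, π), using: for integers n ≥ 1, ∫_0^π sin²(nx) dx = ∫_0^π cos²(nx) dx = π/2; for n ≠ n', ∫_0^π sin(nx)sin(n'x) dx = ∫_0^π cos(nx)cos(n'x) dx = 0; and by product-to-sum, ∫_0^π sin(nx)cos(n'x) dx = ½∫_0^π [sin((n+n')x) + sin((n−n')x)] dx, which is 0 when n+n' is even and 2n/(n²−n'²) when n+n' is odd (it need not vanish on (0, π)).
  u² squared terms: (3)²·∫cos(5x)² dx = 9·π/2 = 9*π/2;  (1)²·∫sin(3x)² dx = 1·π/2 = π/2.
  u² cross terms: 2·(3)·(1)·∫cos(5x)·sin(3x) dx = 6·(0) = 0.
  So ∫_0^π u² dx = 9*π/2 + π/2 + 0 = 5*π.
  (u')² squared terms: (-15)²·∫sin(5x)² dx = 225·π/2 = 225*π/2;  (3)²·∫cos(3x)² dx = 9·π/2 = 9*π/2.
  (u')² cross terms: 2·(-15)·(3)·∫sin(5x)·cos(3x) dx = -90·(0) = 0.
  So ∫_0^π (u')² dx = 225*π/2 + 9*π/2 + 0 = 117*π.
||u||_{H^1}^2 = (5*π) + (117*π) = 122*π.


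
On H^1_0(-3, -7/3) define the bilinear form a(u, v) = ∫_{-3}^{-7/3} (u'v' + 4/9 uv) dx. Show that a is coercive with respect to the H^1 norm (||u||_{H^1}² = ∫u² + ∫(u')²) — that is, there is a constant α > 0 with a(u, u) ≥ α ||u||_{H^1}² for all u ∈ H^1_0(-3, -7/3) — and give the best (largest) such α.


α = (16 + 81*π^2)/(9*(4 + 9*π^2))

Coercivity of a(·,·) on H^1_0(-3, -7/3) means a(u, u) ≥ α ||u||_{H^1}² for every u ∈ H^1_0.
The interval has length L = 2/3, and Poincaré/coercivity depend only on L. Here a(u, u) = ∫(u')² + (4/9)·∫u².
Here 0 < c = 4/9 < 1. The condition a(u,u) ≥ α||u||_{H^1}² reads (1−α)∫(u')² ≥ (α−c)∫u². Any admissible α is ≤ 1 (rapidly oscillating u have ∫u²/∫(u')² → 0), and α = 1 would force 0 ≥ (1−c)∫u², impossible since c < 1; so 1−α > 0. By the sharp Poincaré inequality on H^1_0 of an interval of length L, ∫(u')² ≥ (π/L)²∫u² with equality for the first sine mode sin(π(x−x₀)/L) (x₀ the left endpoint), so the inequality holds for all u iff (1−α)(π/L)² ≥ α − c, i.e. α ≤ ((π/L)² + c)/((π/L)² + 1) = (1 + c(L/π)²)/(1 + (L/π)²). With (π/L)² = 9*π^2/4 and c = 4/9, the largest admissible constant is α = ((π/L)² + c)/((π/L)² + 1).
Simplifying, α = (16 + 81*π^2)/(9*(4 + 9*π^2)).


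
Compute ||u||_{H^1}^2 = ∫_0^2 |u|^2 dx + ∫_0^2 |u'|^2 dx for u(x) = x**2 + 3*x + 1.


||u||_{H^1}^2 = 632/5

The H^1 norm (squared) on an interval (0, L) is
  ||u||_{H^1}^2 = ∫_0^L u(x)^2 dx + ∫_0^L u'(x)^2 dx.
Compute u'(x) = 2*x + 3.
Then u(x)^2 = x**4 + 6*x**3 + 11*x**2 + 6*x + 1 and u'(x)^2 = 4*x**2 + 12*x + 9.
Integrate each monomial from 0 to 2 using ∫_0^2 c·x^n dx = c·2^(n+1)/(n+1):
  ∫_0^2 u(x)^2 dx = ∫_0^2 (x^4 + 6*x^3 + 11*x^2 + 6*x + 1) dx. Term by term:
    ∫_0^2 x^4 dx = 32/5;  ∫_0^2 6*x^3 dx = 24;  ∫_0^2 11*x^2 dx = 88/3;
    ∫_0^2 6*x dx = 12;  ∫_0^2 1 dx = 2.
  Sum: 32/5 + 24 + 88/3 + 12 + 2 = 1106/15.
  ∫_0^2 u'(x)^2 dx = ∫_0^2 (4*x^2 + 12*x + 9) dx. Term by term:
    ∫_0^2 4*x^2 dx = 32/3;  ∫_0^2 12*x dx = 24;  ∫_0^2 9 dx = 18.
  Sum: 32/3 + 24 + 18 = 158/3.
Adding: ||u||_{H^1}^2 = 1106/15 + 158/3 = 632/5.


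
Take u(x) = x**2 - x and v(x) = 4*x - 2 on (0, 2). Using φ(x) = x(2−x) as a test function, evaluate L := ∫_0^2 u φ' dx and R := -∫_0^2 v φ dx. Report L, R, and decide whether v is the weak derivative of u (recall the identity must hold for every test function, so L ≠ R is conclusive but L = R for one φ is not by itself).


LHS = -4/3, RHS = -8/3. No, v is not the weak derivative of u.

u(x) = x**2 - x, classical derivative u'(x) = 2*x - 1.
φ(x) = x(2−x), so φ'(x) = 2 - 2*x.
Note φ(0) = φ(2) = 0, so the boundary term u·φ vanishes.
LHS = ∫_0^2 u(x) φ'(x) dx = ∫_0^2 (-2*x^3 + 4*x^2 - 2*x) dx. Term by term:
  ∫_0^2 -2*x^3 dx = -8;  ∫_0^2 4*x^2 dx = 32/3;  ∫_0^2 -2*x dx = -4.
Sum: -8 + 32/3 − 4 = -4/3.
So LHS = -4/3.
∫_0^2 v(x) φ(x) dx = ∫_0^2 (-4*x^3 + 10*x^2 - 4*x) dx. Term by term:
  ∫_0^2 -4*x^3 dx = -16;  ∫_0^2 10*x^2 dx = 80/3;  ∫_0^2 -4*x dx = -8.
Sum: -16 + 80/3 − 8 = 8/3.
So RHS = -∫_0^2 v(x) φ(x) dx = -8/3.
LHS − RHS = 4/3 ≠ 0, so the identity fails.
(For a valid weak derivative the identity must hold for EVERY test function, in particular this one. The failure shows v is NOT the weak derivative of u.)
Correct weak derivative would be u'(x) = 2*x - 1.


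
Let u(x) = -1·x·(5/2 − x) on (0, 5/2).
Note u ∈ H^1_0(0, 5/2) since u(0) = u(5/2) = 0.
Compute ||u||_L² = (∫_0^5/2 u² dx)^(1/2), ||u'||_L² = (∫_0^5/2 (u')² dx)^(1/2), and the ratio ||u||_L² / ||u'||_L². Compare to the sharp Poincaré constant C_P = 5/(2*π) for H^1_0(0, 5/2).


||u||_L² / ||u'||_L² = sqrt(10)/4 < C_P = 5/(2*π).

u(x) = -1·x·(5/2 − x), so u'(x) = 2*x - 5/2.
u(x) = -1·x·(5/2 − x) vanishes at x = 0 and x = 5/2, so u ∈ H^1_0(0, 5/2). Differentiate via the product rule and integrate the resulting polynomials term by term.
  ∫_0^5/2 u² dx = ∫_0^5/2 (x^4 - 5*x^3 + 25*x^2/4) dx. Term by term:
    ∫_0^5/2 x^4 dx = 625/32;  ∫_0^5/2 -5*x^3 dx = -3125/64;  ∫_0^5/2 25*x^2/4 dx = 3125/96.
  Sum: 625/32 − 3125/64 + 3125/96 = 625/192.
  ∫_0^5/2 (u')² dx = ∫_0^5/2 (4*x^2 - 10*x + 25/4) dx. Term by term:
    ∫_0^5/2 4*x^2 dx = 125/6;  ∫_0^5/2 -10*x dx = -125/4;  ∫_0^5/2 25/4 dx = 125/8.
  Sum: 125/6 − 125/4 + 125/8 = 125/24.
∫_0^5/2 u² dx = 625/192, so ||u||_L² = 25*sqrt(3)/24.
∫_0^5/2 (u')² dx = 125/24, so ||u'||_L² = 5*sqrt(30)/12.
Ratio ||u||_L² / ||u'||_L² = sqrt(10)/4.
Sharp Poincaré constant on H^1_0(0, 5/2) is C_P = L/π = 5/(2*π), achieved by sin(2*π/5·x).
A polynomial bump cannot attain the sharp Poincaré constant (only the first sine eigenfunction does), so the ratio is strictly less than C_P, consistent with ||u||_L² ≤ C_P ||u'||_L².


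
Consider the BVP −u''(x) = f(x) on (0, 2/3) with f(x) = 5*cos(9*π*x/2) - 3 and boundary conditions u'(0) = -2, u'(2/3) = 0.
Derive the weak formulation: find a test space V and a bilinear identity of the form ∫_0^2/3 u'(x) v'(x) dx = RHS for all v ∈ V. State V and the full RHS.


V = H^1(0, 2/3) (v unrestricted at boundary; u is determined up to an additive constant); weak form: ∫_0^2/3 u'v' dx = ∫_0^2/3 (5*cos(9*π*x/2) - 3) v dx + 2·v(0) for all v ∈ V.

Multiply both sides by a test function v and integrate from 0 to 2/3:
  ∫_0^2/3 −u''(x) v(x) dx = ∫_0^2/3 f(x) v(x) dx.
Integrate the LHS by parts once:
  ∫_0^2/3 −u'' v dx = −[u'(x) v(x)]_0^2/3 + ∫_0^2/3 u'(x) v'(x) dx.
Thus ∫_0^2/3 u'(x) v'(x) dx = ∫_0^2/3 f(x) v(x) dx + [u'(x) v(x)]_0^2/3.
Choose V so that boundary terms are either known or forced to vanish.
u has inhomogeneous Neumann u'(0) = -2, u'(2/3) = 0. [u' v]_0^2/3 = (0)·v(2/3) − (-2)·v(0) = 2·v(0). Take V = H^1(0, 2/3); boundary term becomes part of RHS.
Weak formulation: find u (satisfying any essential BC) such that ∫_0^2/3 u'(x) v'(x) dx = ∫_0^2/3 f v dx + 2·v(0) for all v ∈ V (Neumann data are natural BCs: they enter the RHS as boundary terms).
Substituting f(x) = 5*cos(9*π*x/2) - 3, the right-hand side is ∫_0^2/3 (5*cos(9*π*x/2) - 3) v dx + 2·v(0).
Compatibility check (pure Neumann): taking v ≡ 1 ∈ V gives 0 = ∫_0^2/3 f dx + (0) − (-2), i.e. ∫_0^2/3 f dx must equal u'(0) − u'(2/3) = -2. Indeed ∫_0^2/3 (5*cos(9*π*x/2) - 3) dx = -2, so the data are compatible. The solution is then unique only up to an additive constant (fix it e.g. by requiring ∫_0^2/3 u dx = 0).


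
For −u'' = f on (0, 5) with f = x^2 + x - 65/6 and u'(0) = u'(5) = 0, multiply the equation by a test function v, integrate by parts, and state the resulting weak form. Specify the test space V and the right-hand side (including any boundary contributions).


V = H^1(0, 5) (no boundary constraint on v; u is determined up to an additive constant); weak form: ∫_0^5 u'v' dx = ∫_0^5 (x^2 + x - 65/6) v dx for all v ∈ V.

Multiply both sides by a test function v and integrate from 0 to 5:
  ∫_0^5 −u''(x) v(x) dx = ∫_0^5 f(x) v(x) dx.
Integrate the LHS by parts once:
  ∫_0^5 −u'' v dx = −[u'(x) v(x)]_0^5 + ∫_0^5 u'(x) v'(x) dx.
Thus ∫_0^5 u'(x) v'(x) dx = ∫_0^5 f(x) v(x) dx + [u'(x) v(x)]_0^5.
Choose V so that boundary terms are either known or forced to vanish.
u has homogeneous Neumann: u'(0) = u'(5) = 0. So [u' v]_0^5 = 0·v(5) − 0·v(0) = 0 for any v; take V = H^1(0, 5).
Weak formulation: find u (satisfying any essential BC) such that ∫_0^5 u'(x) v'(x) dx = ∫_0^5 f v dx for all v ∈ V (homogeneous Neumann, so boundary terms vanish).
Substituting f(x) = x^2 + x - 65/6, the right-hand side is ∫_0^5 (x^2 + x - 65/6) v dx.
Compatibility check (pure Neumann): taking v ≡ 1 ∈ V gives 0 = ∫_0^5 f dx + (0) − (0), i.e. ∫_0^5 f dx must equal u'(0) − u'(5) = 0. Indeed ∫_0^5 (x^2 + x - 65/6) dx = 0, so the data are compatible. The solution is then unique only up to an additive constant (fix it e.g. by requiring ∫_0^5 u dx = 0).


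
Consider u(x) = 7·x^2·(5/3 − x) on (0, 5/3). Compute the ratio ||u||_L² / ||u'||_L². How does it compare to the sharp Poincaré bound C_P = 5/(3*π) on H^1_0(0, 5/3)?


||u||_L² / ||u'||_L² = 5*sqrt(14)/42 < C_P = 5/(3*π).

u(x) = 7·x^2·(5/3 − x), so u'(x) = 7*x*(10 - 9*x)/3.
u(x) = 7·x^2·(5/3 − x) vanishes at x = 0 and x = 5/3, so u ∈ H^1_0(0, 5/3). Differentiate via the product rule and integrate the resulting polynomials term by term.
  ∫_0^5/3 u² dx = ∫_0^5/3 (49*x^6 - 490*x^5/3 + 1225*x^4/9) dx. Term by term:
    ∫_0^5/3 49*x^6 dx = 546875/2187;  ∫_0^5/3 -490*x^5/3 dx = -3828125/6561;  ∫_0^5/3 1225*x^4/9 dx = 765625/2187.
  Sum: 546875/2187 − 3828125/6561 + 765625/2187 = 109375/6561.
  ∫_0^5/3 (u')² dx = ∫_0^5/3 (441*x^4 - 980*x^3 + 4900*x^2/9) dx. Term by term:
    ∫_0^5/3 441*x^4 dx = 30625/27;  ∫_0^5/3 -980*x^3 dx = -153125/81;  ∫_0^5/3 4900*x^2/9 dx = 612500/729.
  Sum: 30625/27 − 153125/81 + 612500/729 = 61250/729.
∫_0^5/3 u² dx = 109375/6561, so ||u||_L² = 125*sqrt(7)/81.
∫_0^5/3 (u')² dx = 61250/729, so ||u'||_L² = 175*sqrt(2)/27.
Ratio ||u||_L² / ||u'||_L² = 5*sqrt(14)/42.
Sharp Poincaré constant on H^1_0(0, 5/3) is C_P = L/π = 5/(3*π), achieved by sin(3*π/5·x).
A polynomial bump cannot attain the sharp Poincaré constant (only the first sine eigenfunction does), so the ratio is strictly less than C_P, consistent with ||u||_L² ≤ C_P ||u'||_L².


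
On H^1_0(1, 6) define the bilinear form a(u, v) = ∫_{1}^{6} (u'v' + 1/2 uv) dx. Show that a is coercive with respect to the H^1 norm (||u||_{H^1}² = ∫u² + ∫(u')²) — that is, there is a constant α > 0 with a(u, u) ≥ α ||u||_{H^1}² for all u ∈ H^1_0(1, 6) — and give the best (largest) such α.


α = (π^2 + 25/2)/(π^2 + 25)

Coercivity of a(·,·) on H^1_0(1, 6) means a(u, u) ≥ α ||u||_{H^1}² for every u ∈ H^1_0.
The interval has length L = 5, and Poincaré/coercivity depend only on L. Here a(u, u) = ∫(u')² + (1/2)·∫u².
Here 0 < c = 1/2 < 1. The condition a(u,u) ≥ α||u||_{H^1}² reads (1−α)∫(u')² ≥ (α−c)∫u². Any admissible α is ≤ 1 (rapidly oscillating u have ∫u²/∫(u')² → 0), and α = 1 would force 0 ≥ (1−c)∫u², impossible since c < 1; so 1−α > 0. By the sharp Poincaré inequality on H^1_0 of an interval of length L, ∫(u')² ≥ (π/L)²∫u² with equality for the first sine mode sin(π(x−x₀)/L) (x₀ the left endpoint), so the inequality holds for all u iff (1−α)(π/L)² ≥ α − c, i.e. α ≤ ((π/L)² + c)/((π/L)² + 1) = (1 + c(L/π)²)/(1 + (L/π)²). With (π/L)² = π^2/25 and c = 1/2, the largest admissible constant is α = ((π/L)² + c)/((π/L)² + 1).
Simplifying, α = (π^2 + 25/2)/(π^2 + 25).


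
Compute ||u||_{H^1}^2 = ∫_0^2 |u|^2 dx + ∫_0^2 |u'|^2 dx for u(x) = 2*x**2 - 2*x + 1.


||u||_{H^1}^2 = 138/5

The H^1 norm (squared) on an interval (0, L) is
  ||u||_{H^1}^2 = ∫_0^L u(x)^2 dx + ∫_0^L u'(x)^2 dx.
Compute u'(x) = 4*x - 2.
Then u(x)^2 = 4*x**4 - 8*x**3 + 8*x**2 - 4*x + 1 and u'(x)^2 = 16*x**2 - 16*x + 4.
Integrate each monomial from 0 to 2 using ∫_0^2 c·x^n dx = c·2^(n+1)/(n+1):
  ∫_0^2 u(x)^2 dx = ∫_0^2 (4*x^4 - 8*x^3 + 8*x^2 - 4*x + 1) dx. Term by term:
    ∫_0^2 4*x^4 dx = 128/5;  ∫_0^2 -8*x^3 dx = -32;  ∫_0^2 8*x^2 dx = 64/3;
    ∫_0^2 -4*x dx = -8;  ∫_0^2 1 dx = 2.
  Sum: 128/5 − 32 + 64/3 − 8 + 2 = 134/15.
  ∫_0^2 u'(x)^2 dx = ∫_0^2 (16*x^2 - 16*x + 4) dx. Term by term:
    ∫_0^2 16*x^2 dx = 128/3;  ∫_0^2 -16*x dx = -32;  ∫_0^2 4 dx = 8.
  Sum: 128/3 − 32 + 8 = 56/3.
Adding: ||u||_{H^1}^2 = 134/15 + 56/3 = 138/5.


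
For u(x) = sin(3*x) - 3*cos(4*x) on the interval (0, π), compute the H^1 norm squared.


||u||_{H^1(0,π)}^2 = 612/7 + 163*π/2

u'(x) = 12*sin(4*x) + 3*cos(3*x).
Expand u² and (u')² and integrate term by term on (0, π), using: for integers n ≥ 1, ∫_0^π sin²(nx) dx = ∫_0^π cos²(nx) dx = π/2; for n ≠ n', ∫_0^π sin(nx)sin(n'x) dx = ∫_0^π cos(nx)cos(n'x) dx = 0; and by product-to-sum, ∫_0^π sin(nx)cos(n'x) dx = ½∫_0^π [sin((n+n')x) + sin((n−n')x)] dx, which is 0 when n+n' is even and 2n/(n²−n'²) when n+n' is odd (it need not vanish on (0, π)).
  u² squared terms: (-3)²·∫cos(4x)² dx = 9·π/2 = 9*π/2;  (1)²·∫sin(3x)² dx = 1·π/2 = π/2.
  u² cross terms: 2·(-3)·(1)·∫cos(4x)·sin(3x) dx = -6·(-6/7) = 36/7.
  So ∫_0^π u² dx = 9*π/2 + π/2 + 36/7 = 36/7 + 5*π.
  (u')² squared terms: (3)²·∫cos(3x)² dx = 9·π/2 = 9*π/2;  (12)²·∫sin(4x)² dx = 144·π/2 = 72*π.
  (u')² cross terms: 2·(3)·(12)·∫cos(3x)·sin(4x) dx = 72·(8/7) = 576/7.
  So ∫_0^π (u')² dx = 9*π/2 + 72*π + 576/7 = 576/7 + 153*π/2.
||u||_{H^1}^2 = (36/7 + 5*π) + (576/7 + 153*π/2) = 612/7 + 163*π/2.


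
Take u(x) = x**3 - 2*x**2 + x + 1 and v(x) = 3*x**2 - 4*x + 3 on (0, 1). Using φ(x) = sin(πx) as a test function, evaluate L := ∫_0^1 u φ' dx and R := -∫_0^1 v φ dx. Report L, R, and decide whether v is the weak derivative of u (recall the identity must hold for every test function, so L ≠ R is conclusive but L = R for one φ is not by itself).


LHS = (12 - π^2)/π^3, RHS = -5/π + 12/π^3. No, v is not the weak derivative of u.

u(x) = x**3 - 2*x**2 + x + 1, classical derivative u'(x) = 3*x**2 - 4*x + 1.
φ(x) = sin(πx), so φ'(x) = π*cos(π*x).
Note φ(0) = φ(1) = 0, so the boundary term u·φ vanishes.
LHS = ∫_0^1 u(x) φ'(x) dx = ∫_0^1 (π*x^3*cos(π*x) - 2*π*x^2*cos(π*x) + π*x*cos(π*x) + π*cos(π*x)) dx. Term by term:
  ∫_0^1 π*cos(π*x) dx = 0;  ∫_0^1 π*x*cos(π*x) dx = -2/π;  ∫_0^1 π*x^3*cos(π*x) dx = -3/π + 12/π^3;
  ∫_0^1 -2*π*x^2*cos(π*x) dx = 4/π.
Sum: 0 − 2/π + -3/π + 12/π^3 + 4/π = (12 - π^2)/π^3.
So LHS = (12 - π^2)/π^3.
∫_0^1 v(x) φ(x) dx = ∫_0^1 (3*x^2*sin(π*x) - 4*x*sin(π*x) + 3*sin(π*x)) dx. Term by term:
  ∫_0^1 3*sin(π*x) dx = 6/π;  ∫_0^1 -4*x*sin(π*x) dx = -4/π;  ∫_0^1 3*x^2*sin(π*x) dx = -12/π^3 + 3/π.
Sum: 6/π − 4/π + -12/π^3 + 3/π = -12/π^3 + 5/π.
So RHS = -∫_0^1 v(x) φ(x) dx = -5/π + 12/π^3.
LHS − RHS = 4/π ≠ 0, so the identity fails.
(For a valid weak derivative the identity must hold for EVERY test function, in particular this one. The failure shows v is NOT the weak derivative of u.)
Correct weak derivative would be u'(x) = 3*x**2 - 4*x + 1.


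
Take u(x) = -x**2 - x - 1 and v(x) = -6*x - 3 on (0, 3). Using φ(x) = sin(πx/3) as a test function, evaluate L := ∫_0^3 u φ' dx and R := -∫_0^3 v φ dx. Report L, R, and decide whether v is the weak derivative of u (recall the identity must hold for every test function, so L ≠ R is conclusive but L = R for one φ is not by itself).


LHS = 24/π, RHS = 72/π. No, v is not the weak derivative of u.

u(x) = -x**2 - x - 1, classical derivative u'(x) = -2*x - 1.
φ(x) = sin(πx/3), so φ'(x) = π*cos(π*x/3)/3.
Note φ(0) = φ(3) = 0, so the boundary term u·φ vanishes.
LHS = ∫_0^3 u(x) φ'(x) dx = ∫_0^3 (-π*x^2*cos(π*x/3)/3 - π*x*cos(π*x/3)/3 - π*cos(π*x/3)/3) dx. Term by term:
  ∫_0^3 -π*cos(π*x/3)/3 dx = 0;  ∫_0^3 -π*x*cos(π*x/3)/3 dx = 6/π;  ∫_0^3 -π*x^2*cos(π*x/3)/3 dx = 18/π.
Sum: 0 + 6/π + 18/π = 24/π.
So LHS = 24/π.
∫_0^3 v(x) φ(x) dx = ∫_0^3 (-6*x*sin(π*x/3) - 3*sin(π*x/3)) dx. Term by term:
  ∫_0^3 -3*sin(π*x/3) dx = -18/π;  ∫_0^3 -6*x*sin(π*x/3) dx = -54/π.
Sum: -18/π − 54/π = -72/π.
So RHS = -∫_0^3 v(x) φ(x) dx = 72/π.
LHS − RHS = -48/π ≠ 0, so the identity fails.
(For a valid weak derivative the identity must hold for EVERY test function, in particular this one. The failure shows v is NOT the weak derivative of u.)
Correct weak derivative would be u'(x) = -2*x - 1.


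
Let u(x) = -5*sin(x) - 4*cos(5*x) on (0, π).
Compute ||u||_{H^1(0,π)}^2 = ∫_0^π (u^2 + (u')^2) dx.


||u||_{H^1(0,π)}^2 = 233*π

u'(x) = 20*sin(5*x) - 5*cos(x).
Expand u² and (u')² and integrate term by term on (0, π), using: for integers n ≥ 1, ∫_0^π sin²(nx) dx = ∫_0^π cos²(nx) dx = π/2; for n ≠ n', ∫_0^π sin(nx)sin(n'x) dx = ∫_0^π cos(nx)cos(n'x) dx = 0; and by product-to-sum, ∫_0^π sin(nx)cos(n'x) dx = ½∫_0^π [sin((n+n')x) + sin((n−n')x)] dx, which is 0 when n+n' is even and 2n/(n²−n'²) when n+n' is odd (it need not vanish on (0, π)).
  u² squared terms: (-5)²·∫sin(x)² dx = 25·π/2 = 25*π/2;  (-4)²·∫cos(5x)² dx = 16·π/2 = 8*π.
  u² cross terms: 2·(-5)·(-4)·∫sin(x)·cos(5x) dx = 40·(0) = 0.
  So ∫_0^π u² dx = 25*π/2 + 8*π + 0 = 41*π/2.
  (u')² squared terms: (-5)²·∫cos(x)² dx = 25·π/2 = 25*π/2;  (20)²·∫sin(5x)² dx = 400·π/2 = 200*π.
  (u')² cross terms: 2·(-5)·(20)·∫cos(x)·sin(5x) dx = -200·(0) = 0.
  So ∫_0^π (u')² dx = 25*π/2 + 200*π + 0 = 425*π/2.
||u||_{H^1}^2 = (41*π/2) + (425*π/2) = 233*π.


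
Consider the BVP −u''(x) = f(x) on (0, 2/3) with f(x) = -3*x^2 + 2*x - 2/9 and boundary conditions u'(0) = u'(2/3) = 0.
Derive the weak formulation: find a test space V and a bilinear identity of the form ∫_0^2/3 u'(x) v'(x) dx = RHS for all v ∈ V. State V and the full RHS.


V = H^1(0, 2/3) (no boundary constraint on v; u is determined up to an additive constant); weak form: ∫_0^2/3 u'v' dx = ∫_0^2/3 (-3*x^2 + 2*x - 2/9) v dx for all v ∈ V.

Multiply both sides by a test function v and integrate from 0 to 2/3:
  ∫_0^2/3 −u''(x) v(x) dx = ∫_0^2/3 f(x) v(x) dx.
Integrate the LHS by parts once:
  ∫_0^2/3 −u'' v dx = −[u'(x) v(x)]_0^2/3 + ∫_0^2/3 u'(x) v'(x) dx.
Thus ∫_0^2/3 u'(x) v'(x) dx = ∫_0^2/3 f(x) v(x) dx + [u'(x) v(x)]_0^2/3.
Choose V so that boundary terms are either known or forced to vanish.
u has homogeneous Neumann: u'(0) = u'(2/3) = 0. So [u' v]_0^2/3 = 0·v(2/3) − 0·v(0) = 0 for any v; take V = H^1(0, 2/3).
Weak formulation: find u (satisfying any essential BC) such that ∫_0^2/3 u'(x) v'(x) dx = ∫_0^2/3 f v dx for all v ∈ V (homogeneous Neumann, so boundary terms vanish).
Substituting f(x) = -3*x^2 + 2*x - 2/9, the right-hand side is ∫_0^2/3 (-3*x^2 + 2*x - 2/9) v dx.
Compatibility check (pure Neumann): taking v ≡ 1 ∈ V gives 0 = ∫_0^2/3 f dx + (0) − (0), i.e. ∫_0^2/3 f dx must equal u'(0) − u'(2/3) = 0. Indeed ∫_0^2/3 (-3*x^2 + 2*x - 2/9) dx = 0, so the data are compatible. The solution is then unique only up to an additive constant (fix it e.g. by requiring ∫_0^2/3 u dx = 0).


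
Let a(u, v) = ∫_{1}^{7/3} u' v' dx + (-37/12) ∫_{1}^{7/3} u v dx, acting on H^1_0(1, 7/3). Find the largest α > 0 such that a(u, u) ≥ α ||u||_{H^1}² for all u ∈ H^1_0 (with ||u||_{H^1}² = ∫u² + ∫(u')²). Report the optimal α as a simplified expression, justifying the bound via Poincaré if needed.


α = (-148 + 27*π^2)/(3*(16 + 9*π^2))

Coercivity of a(·,·) on H^1_0(1, 7/3) means a(u, u) ≥ α ||u||_{H^1}² for every u ∈ H^1_0.
The interval has length L = 4/3, and Poincaré/coercivity depend only on L. Here a(u, u) = ∫(u')² + (-37/12)·∫u².
Here c = -37/12 < 0 with |c| < (π/L)² = 9*π^2/16, so coercivity still holds. The condition a(u,u) ≥ α||u||_{H^1}² reads (1−α)∫(u')² ≥ (α−c)∫u². Any admissible α is ≤ 1 (rapidly oscillating u have ∫u²/∫(u')² → 0), and α = 1 would force 0 ≥ (1−c)∫u², impossible since c < 1; so 1−α > 0. By the sharp Poincaré inequality on H^1_0 of an interval of length L, ∫(u')² ≥ (π/L)²∫u² with equality for the first sine mode sin(π(x−x₀)/L) (x₀ the left endpoint), so the inequality holds for all u iff (1−α)(π/L)² ≥ α − c, i.e. α ≤ ((π/L)² + c)/((π/L)² + 1) = (1 + c(L/π)²)/(1 + (L/π)²). (Direct route, valid since c ≤ 0: Poincaré gives c∫u² ≥ c(L/π)²∫(u')², so a(u,u) ≥ (1 + c(L/π)²)∫(u')², while ||u||_{H^1}² ≤ (1 + (L/π)²)∫(u')²; dividing yields the same α.) With (π/L)² = 9*π^2/16 and c = -37/12, the largest admissible constant is α = ((π/L)² + c)/((π/L)² + 1).
Simplifying, α = (-148 + 27*π^2)/(3*(16 + 9*π^2)).


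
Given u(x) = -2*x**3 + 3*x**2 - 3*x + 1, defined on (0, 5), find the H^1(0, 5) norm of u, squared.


||u||_{H^1}^2 = 524725/14

The H^1 norm (squared) on an interval (0, L) is
  ||u||_{H^1}^2 = ∫_0^L u(x)^2 dx + ∫_0^L u'(x)^2 dx.
Compute u'(x) = -6*x**2 + 6*x - 3.
Then u(x)^2 = 4*x**6 - 12*x**5 + 21*x**4 - 22*x**3 + 15*x**2 - 6*x + 1 and u'(x)^2 = 36*x**4 - 72*x**3 + 72*x**2 - 36*x + 9.
Integrate each monomial from 0 to 5 using ∫_0^5 c·x^n dx = c·5^(n+1)/(n+1):
  ∫_0^5 u(x)^2 dx = ∫_0^5 (4*x^6 - 12*x^5 + 21*x^4 - 22*x^3 + 15*x^2 - 6*x + 1) dx. Term by term:
    ∫_0^5 4*x^6 dx = 312500/7;  ∫_0^5 -12*x^5 dx = -31250;  ∫_0^5 21*x^4 dx = 13125;
    ∫_0^5 -22*x^3 dx = -6875/2;  ∫_0^5 15*x^2 dx = 625;  ∫_0^5 -6*x dx = -75;
    ∫_0^5 1 dx = 5.
  Sum: 312500/7 − 31250 + 13125 − 6875/2 + 625 − 75 + 5 = 330895/14.
  ∫_0^5 u'(x)^2 dx = ∫_0^5 (36*x^4 - 72*x^3 + 72*x^2 - 36*x + 9) dx. Term by term:
    ∫_0^5 36*x^4 dx = 22500;  ∫_0^5 -72*x^3 dx = -11250;  ∫_0^5 72*x^2 dx = 3000;
    ∫_0^5 -36*x dx = -450;  ∫_0^5 9 dx = 45.
  Sum: 22500 − 11250 + 3000 − 450 + 45 = 13845.
Adding: ||u||_{H^1}^2 = 330895/14 + 13845 = 524725/14.


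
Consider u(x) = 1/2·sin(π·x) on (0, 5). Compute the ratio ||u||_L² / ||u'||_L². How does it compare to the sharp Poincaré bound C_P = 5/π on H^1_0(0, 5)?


||u||_L² / ||u'||_L² = 1/π < C_P = 5/π.

u(x) = 1/2·sin(π·x), so u'(x) = π*cos(π*x)/2.
Writing u(x) = A·sin(kπx/L) with A = 1/2 and k = 5, use ∫_0^L sin²(kπx/L) dx = L/2 and ∫_0^L cos²(kπx/L) dx = L/2.
u² = 1/4·sin²(π·x) and (u')² = π^2/4·cos²(π·x), and each of sin², cos² integrates to L/2 = 5/2 over (0, 5).
∫_0^5 u² dx = 5/8, so ||u||_L² = sqrt(10)/4.
∫_0^5 (u')² dx = 5*π^2/8, so ||u'||_L² = sqrt(10)*π/4.
Ratio ||u||_L² / ||u'||_L² = 1/π.
Sharp Poincaré constant on H^1_0(0, 5) is C_P = L/π = 5/π, achieved by sin(π/5·x).
This is the k = 5 harmonic; the ratio L/(kπ) is strictly less than C_P = L/π, consistent with the sharp inequality ||u||_L² ≤ C_P ||u'||_L².


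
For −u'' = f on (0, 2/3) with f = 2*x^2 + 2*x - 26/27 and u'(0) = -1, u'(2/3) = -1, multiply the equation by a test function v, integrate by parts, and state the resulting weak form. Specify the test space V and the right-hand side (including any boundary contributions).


V = H^1(0, 2/3) (v unrestricted at boundary; u is determined up to an additive constant); weak form: ∫_0^2/3 u'v' dx = ∫_0^2/3 (2*x^2 + 2*x - 26/27) v dx − v(2/3) + v(0) for all v ∈ V.

Multiply both sides by a test function v and integrate from 0 to 2/3:
  ∫_0^2/3 −u''(x) v(x) dx = ∫_0^2/3 f(x) v(x) dx.
Integrate the LHS by parts once:
  ∫_0^2/3 −u'' v dx = −[u'(x) v(x)]_0^2/3 + ∫_0^2/3 u'(x) v'(x) dx.
Thus ∫_0^2/3 u'(x) v'(x) dx = ∫_0^2/3 f(x) v(x) dx + [u'(x) v(x)]_0^2/3.
Choose V so that boundary terms are either known or forced to vanish.
u has inhomogeneous Neumann u'(0) = -1, u'(2/3) = -1. [u' v]_0^2/3 = (-1)·v(2/3) − (-1)·v(0) = − v(2/3) + v(0). Take V = H^1(0, 2/3); boundary term becomes part of RHS.
Weak formulation: find u (satisfying any essential BC) such that ∫_0^2/3 u'(x) v'(x) dx = ∫_0^2/3 f v dx − v(2/3) + v(0) for all v ∈ V (Neumann data are natural BCs: they enter the RHS as boundary terms).
Substituting f(x) = 2*x^2 + 2*x - 26/27, the right-hand side is ∫_0^2/3 (2*x^2 + 2*x - 26/27) v dx − v(2/3) + v(0).
Compatibility check (pure Neumann): taking v ≡ 1 ∈ V gives 0 = ∫_0^2/3 f dx + (-1) − (-1), i.e. ∫_0^2/3 f dx must equal u'(0) − u'(2/3) = 0. Indeed ∫_0^2/3 (2*x^2 + 2*x - 26/27) dx = 0, so the data are compatible. The solution is then unique only up to an additive constant (fix it e.g. by requiring ∫_0^2/3 u dx = 0).


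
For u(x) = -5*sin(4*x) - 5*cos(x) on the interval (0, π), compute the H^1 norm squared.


||u||_{H^1(0,π)}^2 = 160/3 + 475*π/2

u'(x) = 5*sin(x) - 20*cos(4*x).
Expand u² and (u')² and integrate term by term on (0, π), using: for integers n ≥ 1, ∫_0^π sin²(nx) dx = ∫_0^π cos²(nx) dx = π/2; for n ≠ n', ∫_0^π sin(nx)sin(n'x) dx = ∫_0^π cos(nx)cos(n'x) dx = 0; and by product-to-sum, ∫_0^π sin(nx)cos(n'x) dx = ½∫_0^π [sin((n+n')x) + sin((n−n')x)] dx, which is 0 when n+n' is even and 2n/(n²−n'²) when n+n' is odd (it need not vanish on (0, π)).
  u² squared terms: (-5)²·∫cos(x)² dx = 25·π/2 = 25*π/2;  (-5)²·∫sin(4x)² dx = 25·π/2 = 25*π/2.
  u² cross terms: 2·(-5)·(-5)·∫cos(x)·sin(4x) dx = 50·(8/15) = 80/3.
  So ∫_0^π u² dx = 25*π/2 + 25*π/2 + 80/3 = 80/3 + 25*π.
  (u')² squared terms: (-20)²·∫cos(4x)² dx = 400·π/2 = 200*π;  (5)²·∫sin(x)² dx = 25·π/2 = 25*π/2.
  (u')² cross terms: 2·(-20)·(5)·∫cos(4x)·sin(x) dx = -200·(-2/15) = 80/3.
  So ∫_0^π (u')² dx = 200*π + 25*π/2 + 80/3 = 80/3 + 425*π/2.
||u||_{H^1}^2 = (80/3 + 25*π) + (80/3 + 425*π/2) = 160/3 + 475*π/2.


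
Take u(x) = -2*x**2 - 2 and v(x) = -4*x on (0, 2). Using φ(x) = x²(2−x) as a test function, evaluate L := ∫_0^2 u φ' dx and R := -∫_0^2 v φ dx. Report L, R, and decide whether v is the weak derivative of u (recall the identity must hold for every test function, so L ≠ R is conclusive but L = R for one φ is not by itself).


LHS = 32/5, RHS = 32/5. Yes, v = u' weakly.

u(x) = -2*x**2 - 2, classical derivative u'(x) = -4*x.
φ(x) = x²(2−x), so φ'(x) = x*(4 - 3*x).
Note φ(0) = φ(2) = 0, so the boundary term u·φ vanishes.
LHS = ∫_0^2 u(x) φ'(x) dx = ∫_0^2 (6*x^4 - 8*x^3 + 6*x^2 - 8*x) dx. Term by term:
  ∫_0^2 6*x^4 dx = 192/5;  ∫_0^2 -8*x^3 dx = -32;  ∫_0^2 6*x^2 dx = 16;
  ∫_0^2 -8*x dx = -16.
Sum: 192/5 − 32 + 16 − 16 = 32/5.
So LHS = 32/5.
∫_0^2 v(x) φ(x) dx = ∫_0^2 (4*x^4 - 8*x^3) dx. Term by term:
  ∫_0^2 4*x^4 dx = 128/5;  ∫_0^2 -8*x^3 dx = -32.
Sum: 128/5 − 32 = -32/5.
So RHS = -∫_0^2 v(x) φ(x) dx = 32/5.
LHS = RHS, so the identity holds for this test φ.
Moreover u is smooth here and v(x) = u'(x) = -4*x pointwise, so the identity holds for every test function. Hence v is the weak derivative of u.


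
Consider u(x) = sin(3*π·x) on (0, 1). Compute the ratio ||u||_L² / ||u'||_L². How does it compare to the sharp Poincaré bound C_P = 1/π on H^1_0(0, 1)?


||u||_L² / ||u'||_L² = 1/(3*π) < C_P = 1/π.

u(x) = sin(3*π·x), so u'(x) = 3*π*cos(3*π*x).
Writing u(x) = A·sin(kπx/L) with A = 1 and k = 3, use ∫_0^L sin²(kπx/L) dx = L/2 and ∫_0^L cos²(kπx/L) dx = L/2.
u² = 1·sin²(3*π·x) and (u')² = 9*π^2·cos²(3*π·x), and each of sin², cos² integrates to L/2 = 1/2 over (0, 1).
∫_0^1 u² dx = 1/2, so ||u||_L² = sqrt(2)/2.
∫_0^1 (u')² dx = 9*π^2/2, so ||u'||_L² = 3*sqrt(2)*π/2.
Ratio ||u||_L² / ||u'||_L² = 1/(3*π).
Sharp Poincaré constant on H^1_0(0, 1) is C_P = L/π = 1/π, achieved by sin(π·x).
This is the k = 3 harmonic; the ratio L/(kπ) is strictly less than C_P = L/π, consistent with the sharp inequality ||u||_L² ≤ C_P ||u'||_L².
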